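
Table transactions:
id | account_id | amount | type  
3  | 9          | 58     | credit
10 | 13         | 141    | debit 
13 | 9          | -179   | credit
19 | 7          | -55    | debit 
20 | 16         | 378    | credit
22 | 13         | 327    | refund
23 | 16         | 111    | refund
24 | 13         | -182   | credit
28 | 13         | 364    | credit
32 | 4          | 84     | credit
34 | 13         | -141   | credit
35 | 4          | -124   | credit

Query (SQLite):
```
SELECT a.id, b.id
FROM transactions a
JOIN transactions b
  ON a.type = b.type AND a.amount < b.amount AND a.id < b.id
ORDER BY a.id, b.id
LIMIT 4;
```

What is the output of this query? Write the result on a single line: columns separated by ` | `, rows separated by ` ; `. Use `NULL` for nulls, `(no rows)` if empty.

Pairs (a,b) with same type, a.amount < b.amount, a.id < b.id.
type groups: credit:{3,13,20,24,28,32,34,35} debit:{10,19} refund:{22,23}
Ordered by (a.id, b.id); first 4.

3 | 20 ; 3 | 28 ; 3 | 32 ; 13 | 20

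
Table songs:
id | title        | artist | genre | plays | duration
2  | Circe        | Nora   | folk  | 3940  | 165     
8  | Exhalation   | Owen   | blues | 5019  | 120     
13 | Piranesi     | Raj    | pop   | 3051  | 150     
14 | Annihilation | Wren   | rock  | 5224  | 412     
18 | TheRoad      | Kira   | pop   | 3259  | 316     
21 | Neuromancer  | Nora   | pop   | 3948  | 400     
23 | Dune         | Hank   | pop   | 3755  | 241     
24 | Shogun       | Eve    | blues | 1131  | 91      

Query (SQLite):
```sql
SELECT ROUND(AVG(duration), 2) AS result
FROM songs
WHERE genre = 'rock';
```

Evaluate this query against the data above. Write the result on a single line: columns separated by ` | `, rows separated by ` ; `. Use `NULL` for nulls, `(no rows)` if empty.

Rows where genre='rock' → duration values: [412].
AVG = 412 / 1 (rounded to 2 dp).

412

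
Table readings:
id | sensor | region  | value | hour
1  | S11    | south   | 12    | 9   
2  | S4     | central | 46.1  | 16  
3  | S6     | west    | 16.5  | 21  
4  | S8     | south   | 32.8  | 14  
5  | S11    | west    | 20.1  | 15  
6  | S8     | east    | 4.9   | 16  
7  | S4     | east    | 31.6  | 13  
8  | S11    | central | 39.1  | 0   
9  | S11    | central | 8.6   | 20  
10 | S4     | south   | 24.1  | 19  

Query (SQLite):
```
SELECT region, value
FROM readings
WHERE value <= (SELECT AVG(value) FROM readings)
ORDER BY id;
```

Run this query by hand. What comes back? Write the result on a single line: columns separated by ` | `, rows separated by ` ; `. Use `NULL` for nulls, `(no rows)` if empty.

Scalar subquery: AVG(value) over all readings rows = 23.58 (≈; comparison uses full precision).
Keep rows where value <= that value.

south | 12 ; west | 16.5 ; west | 20.1 ; east | 4.9 ; central | 8.6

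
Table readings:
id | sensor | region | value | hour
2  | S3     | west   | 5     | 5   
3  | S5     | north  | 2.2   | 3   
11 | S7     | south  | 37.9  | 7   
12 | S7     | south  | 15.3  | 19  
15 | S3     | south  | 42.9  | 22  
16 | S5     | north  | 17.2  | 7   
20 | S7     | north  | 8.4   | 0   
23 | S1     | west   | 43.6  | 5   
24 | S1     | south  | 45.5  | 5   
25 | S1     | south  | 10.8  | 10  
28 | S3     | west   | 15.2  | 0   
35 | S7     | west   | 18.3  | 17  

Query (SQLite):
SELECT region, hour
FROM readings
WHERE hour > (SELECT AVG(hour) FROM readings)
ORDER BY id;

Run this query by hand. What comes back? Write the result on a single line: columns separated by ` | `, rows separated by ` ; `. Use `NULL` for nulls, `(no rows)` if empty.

south | 19 ; south | 22 ; south | 10 ; west | 17

Scalar subquery: AVG(hour) over all readings rows = 8.333333 (≈; comparison uses full precision).
Keep rows where hour > that value.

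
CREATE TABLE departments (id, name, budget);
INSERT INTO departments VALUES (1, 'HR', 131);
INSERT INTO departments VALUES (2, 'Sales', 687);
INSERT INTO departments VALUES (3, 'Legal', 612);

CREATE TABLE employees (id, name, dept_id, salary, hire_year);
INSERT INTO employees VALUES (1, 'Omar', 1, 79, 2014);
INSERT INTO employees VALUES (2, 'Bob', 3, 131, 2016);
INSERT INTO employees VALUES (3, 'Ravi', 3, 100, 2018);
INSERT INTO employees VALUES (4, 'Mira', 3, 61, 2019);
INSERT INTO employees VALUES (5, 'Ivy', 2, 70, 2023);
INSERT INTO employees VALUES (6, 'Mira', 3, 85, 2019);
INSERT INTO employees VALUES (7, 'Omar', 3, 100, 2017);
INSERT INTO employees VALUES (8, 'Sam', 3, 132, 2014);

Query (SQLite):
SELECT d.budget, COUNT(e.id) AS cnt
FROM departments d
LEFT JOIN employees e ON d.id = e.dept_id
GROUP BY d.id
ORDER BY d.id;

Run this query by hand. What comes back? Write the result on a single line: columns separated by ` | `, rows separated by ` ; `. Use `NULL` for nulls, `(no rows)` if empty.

131 | 1 ; 687 | 1 ; 612 | 6

LEFT JOIN keeps every departments row; unmatched ones get NULL for employees columns.
Group by departments.id and compute COUNT(e.id). COUNT(col) of an all-NULL group is 0.
  1: ids {1} → COUNT(e.id)=1
  2: ids {5} → COUNT(e.id)=1
  3: ids {2, 3, 4, 6, 7, 8} → COUNT(e.id)=6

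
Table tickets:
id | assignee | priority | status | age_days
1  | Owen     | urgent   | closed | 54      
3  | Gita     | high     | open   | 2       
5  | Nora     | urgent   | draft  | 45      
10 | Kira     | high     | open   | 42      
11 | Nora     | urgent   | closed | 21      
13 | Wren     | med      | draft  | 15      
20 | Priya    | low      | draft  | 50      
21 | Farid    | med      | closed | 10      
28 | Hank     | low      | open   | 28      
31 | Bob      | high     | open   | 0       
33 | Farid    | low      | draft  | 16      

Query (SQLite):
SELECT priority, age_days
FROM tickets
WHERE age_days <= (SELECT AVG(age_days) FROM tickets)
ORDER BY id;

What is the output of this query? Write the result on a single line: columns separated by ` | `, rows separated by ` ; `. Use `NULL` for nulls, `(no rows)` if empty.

high | 2 ; urgent | 21 ; med | 15 ; med | 10 ; high | 0 ; low | 16

Scalar subquery: AVG(age_days) over all tickets rows = 25.727273 (≈; comparison uses full precision).
Keep rows where age_days <= that value.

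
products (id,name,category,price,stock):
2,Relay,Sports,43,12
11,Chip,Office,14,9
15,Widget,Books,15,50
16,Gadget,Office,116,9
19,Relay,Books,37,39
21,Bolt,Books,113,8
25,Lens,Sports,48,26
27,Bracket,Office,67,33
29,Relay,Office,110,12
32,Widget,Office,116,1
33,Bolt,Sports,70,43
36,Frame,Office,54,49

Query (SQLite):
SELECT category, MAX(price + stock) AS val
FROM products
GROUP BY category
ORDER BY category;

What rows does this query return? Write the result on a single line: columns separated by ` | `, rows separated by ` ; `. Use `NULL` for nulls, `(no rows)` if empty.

For each row compute price + stock.
Group by category; take MAX of the expression per group.
  Books: ids {15, 19, 21} → MAX(price + stock)=121
  Office: ids {11, 16, 27, 29, 32, 36} → MAX(price + stock)=125
  Sports: ids {2, 25, 33} → MAX(price + stock)=113

Books | 121 ; Office | 125 ; Sports | 113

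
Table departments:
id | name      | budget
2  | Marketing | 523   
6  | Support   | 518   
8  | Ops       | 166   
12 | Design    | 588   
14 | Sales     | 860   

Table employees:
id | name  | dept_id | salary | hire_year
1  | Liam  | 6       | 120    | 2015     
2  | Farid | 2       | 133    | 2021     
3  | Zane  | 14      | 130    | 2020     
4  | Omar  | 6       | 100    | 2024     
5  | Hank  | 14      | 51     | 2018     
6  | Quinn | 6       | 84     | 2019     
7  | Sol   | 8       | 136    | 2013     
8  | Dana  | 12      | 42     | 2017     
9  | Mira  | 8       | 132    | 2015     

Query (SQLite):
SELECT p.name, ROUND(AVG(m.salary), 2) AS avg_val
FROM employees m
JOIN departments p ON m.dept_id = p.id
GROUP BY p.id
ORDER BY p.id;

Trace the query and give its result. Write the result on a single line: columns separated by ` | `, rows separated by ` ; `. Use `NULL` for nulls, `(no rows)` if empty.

Join each employees row to its departments via dept_id.
Group joined rows by departments.id; compute ROUND(AVG(m.salary), 2) per group.
  2: ids {2} → ROUND(AVG(m.salary), 2)=133
  6: ids {1, 4, 6} → ROUND(AVG(m.salary), 2)=101.33
  8: ids {7, 9} → ROUND(AVG(m.salary), 2)=134
  12: ids {8} → ROUND(AVG(m.salary), 2)=42
  14: ids {3, 5} → ROUND(AVG(m.salary), 2)=90.5

Marketing | 133 ; Support | 101.33 ; Ops | 134 ; Design | 42 ; Sales | 90.5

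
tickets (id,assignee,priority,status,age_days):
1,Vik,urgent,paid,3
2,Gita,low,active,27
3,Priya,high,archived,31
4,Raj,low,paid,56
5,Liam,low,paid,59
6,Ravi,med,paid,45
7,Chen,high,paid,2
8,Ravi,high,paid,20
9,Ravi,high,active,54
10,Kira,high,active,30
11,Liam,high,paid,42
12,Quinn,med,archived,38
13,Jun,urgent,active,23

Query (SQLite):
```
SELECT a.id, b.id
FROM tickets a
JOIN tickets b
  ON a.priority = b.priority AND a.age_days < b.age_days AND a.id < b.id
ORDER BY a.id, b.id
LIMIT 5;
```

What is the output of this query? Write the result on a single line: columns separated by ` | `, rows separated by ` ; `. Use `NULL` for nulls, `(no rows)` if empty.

Pairs (a,b) with same priority, a.age_days < b.age_days, a.id < b.id.
priority groups: high:{3,7,8,9,10,11} low:{2,4,5} med:{6,12} urgent:{1,13}
Ordered by (a.id, b.id); first 5.

1 | 13 ; 2 | 4 ; 2 | 5 ; 3 | 9 ; 3 | 11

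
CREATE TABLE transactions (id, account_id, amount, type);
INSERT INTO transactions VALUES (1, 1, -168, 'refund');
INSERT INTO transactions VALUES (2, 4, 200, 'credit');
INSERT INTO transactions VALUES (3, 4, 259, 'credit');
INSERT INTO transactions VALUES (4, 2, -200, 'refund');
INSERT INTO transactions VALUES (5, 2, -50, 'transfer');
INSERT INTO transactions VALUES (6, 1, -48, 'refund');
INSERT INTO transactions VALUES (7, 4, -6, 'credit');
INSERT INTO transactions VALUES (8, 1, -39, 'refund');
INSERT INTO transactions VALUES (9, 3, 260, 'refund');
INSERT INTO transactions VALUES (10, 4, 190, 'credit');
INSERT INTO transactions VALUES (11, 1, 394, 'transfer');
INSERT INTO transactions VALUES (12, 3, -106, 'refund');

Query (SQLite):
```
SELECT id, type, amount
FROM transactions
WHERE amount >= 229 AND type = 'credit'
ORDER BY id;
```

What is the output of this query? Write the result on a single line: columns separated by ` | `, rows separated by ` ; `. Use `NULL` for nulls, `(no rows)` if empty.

3 | credit | 259

amount >= 229: ids {3, 9, 11}
type = 'credit': ids {2, 3, 7, 10}
Combine with AND.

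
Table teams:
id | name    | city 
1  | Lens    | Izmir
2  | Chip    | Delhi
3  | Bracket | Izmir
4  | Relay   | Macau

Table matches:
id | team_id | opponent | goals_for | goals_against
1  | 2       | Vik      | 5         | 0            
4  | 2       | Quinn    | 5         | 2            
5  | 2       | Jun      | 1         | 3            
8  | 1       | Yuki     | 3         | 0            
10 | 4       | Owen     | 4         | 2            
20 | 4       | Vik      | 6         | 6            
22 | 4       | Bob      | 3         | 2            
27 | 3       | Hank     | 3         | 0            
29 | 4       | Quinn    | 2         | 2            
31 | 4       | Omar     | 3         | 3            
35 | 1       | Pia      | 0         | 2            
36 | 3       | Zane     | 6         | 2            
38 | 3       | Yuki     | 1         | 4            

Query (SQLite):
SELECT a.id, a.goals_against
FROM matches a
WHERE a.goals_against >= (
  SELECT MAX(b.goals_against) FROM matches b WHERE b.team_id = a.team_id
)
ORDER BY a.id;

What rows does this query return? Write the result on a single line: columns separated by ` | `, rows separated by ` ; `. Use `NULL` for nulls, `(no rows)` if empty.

5 | 3 ; 20 | 6 ; 35 | 2 ; 38 | 4

For each matches row a, compute MAX(goals_against) over rows sharing a.team_id.
Keep row a if a.goals_against >= that per-group MAX.
  team_id=1: MAX(goals_against) = 2
  team_id=2: MAX(goals_against) = 3
  team_id=3: MAX(goals_against) = 4
  team_id=4: MAX(goals_against) = 6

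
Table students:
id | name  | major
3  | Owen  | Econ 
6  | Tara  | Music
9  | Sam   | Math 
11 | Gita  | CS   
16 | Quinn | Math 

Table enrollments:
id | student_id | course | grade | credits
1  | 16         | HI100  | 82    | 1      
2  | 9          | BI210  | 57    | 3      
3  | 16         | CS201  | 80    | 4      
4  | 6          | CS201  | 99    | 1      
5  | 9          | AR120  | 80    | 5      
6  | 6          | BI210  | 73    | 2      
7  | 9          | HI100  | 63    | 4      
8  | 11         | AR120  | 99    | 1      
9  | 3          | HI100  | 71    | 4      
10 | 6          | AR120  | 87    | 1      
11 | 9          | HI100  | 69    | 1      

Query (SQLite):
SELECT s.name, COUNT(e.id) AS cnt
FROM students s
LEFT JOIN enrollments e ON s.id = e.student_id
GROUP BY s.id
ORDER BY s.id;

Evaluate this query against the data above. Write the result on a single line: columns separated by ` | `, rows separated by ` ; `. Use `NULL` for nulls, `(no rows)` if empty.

Owen | 1 ; Tara | 3 ; Sam | 4 ; Gita | 1 ; Quinn | 2

LEFT JOIN keeps every students row; unmatched ones get NULL for enrollments columns.
Group by students.id and compute COUNT(e.id). COUNT(col) of an all-NULL group is 0.
  3: ids {9} → COUNT(e.id)=1
  6: ids {4, 6, 10} → COUNT(e.id)=3
  9: ids {2, 5, 7, 11} → COUNT(e.id)=4
  11: ids {8} → COUNT(e.id)=1
  16: ids {1, 3} → COUNT(e.id)=2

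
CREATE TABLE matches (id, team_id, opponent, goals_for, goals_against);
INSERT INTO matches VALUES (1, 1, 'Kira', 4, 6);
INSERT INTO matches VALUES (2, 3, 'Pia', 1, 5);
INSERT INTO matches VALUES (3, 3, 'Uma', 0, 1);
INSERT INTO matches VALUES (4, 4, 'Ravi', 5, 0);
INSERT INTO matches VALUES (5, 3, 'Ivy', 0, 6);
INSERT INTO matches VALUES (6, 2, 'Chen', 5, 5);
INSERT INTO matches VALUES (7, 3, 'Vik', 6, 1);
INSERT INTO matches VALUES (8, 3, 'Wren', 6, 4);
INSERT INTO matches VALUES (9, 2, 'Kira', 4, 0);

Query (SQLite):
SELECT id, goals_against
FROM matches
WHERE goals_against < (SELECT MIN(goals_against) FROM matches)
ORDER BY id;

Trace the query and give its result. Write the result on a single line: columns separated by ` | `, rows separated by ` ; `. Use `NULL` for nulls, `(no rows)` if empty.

(no rows)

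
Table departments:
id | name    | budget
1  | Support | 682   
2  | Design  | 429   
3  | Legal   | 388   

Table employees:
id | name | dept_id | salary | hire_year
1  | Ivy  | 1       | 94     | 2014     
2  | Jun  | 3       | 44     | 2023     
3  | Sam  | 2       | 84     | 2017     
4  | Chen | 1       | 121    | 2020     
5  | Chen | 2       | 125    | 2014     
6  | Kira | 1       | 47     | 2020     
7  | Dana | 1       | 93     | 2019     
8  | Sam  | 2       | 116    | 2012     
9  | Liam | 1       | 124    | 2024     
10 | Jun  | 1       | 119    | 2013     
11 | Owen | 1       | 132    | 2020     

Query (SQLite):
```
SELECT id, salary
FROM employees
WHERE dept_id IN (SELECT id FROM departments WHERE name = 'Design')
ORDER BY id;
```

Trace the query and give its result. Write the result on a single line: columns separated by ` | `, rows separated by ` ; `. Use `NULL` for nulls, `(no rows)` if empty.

Inner query: departments.id where name = 'Design'.
Outer: keep employees rows whose dept_id is in that set.
Inner query → {2}

3 | 84 ; 5 | 125 ; 8 | 116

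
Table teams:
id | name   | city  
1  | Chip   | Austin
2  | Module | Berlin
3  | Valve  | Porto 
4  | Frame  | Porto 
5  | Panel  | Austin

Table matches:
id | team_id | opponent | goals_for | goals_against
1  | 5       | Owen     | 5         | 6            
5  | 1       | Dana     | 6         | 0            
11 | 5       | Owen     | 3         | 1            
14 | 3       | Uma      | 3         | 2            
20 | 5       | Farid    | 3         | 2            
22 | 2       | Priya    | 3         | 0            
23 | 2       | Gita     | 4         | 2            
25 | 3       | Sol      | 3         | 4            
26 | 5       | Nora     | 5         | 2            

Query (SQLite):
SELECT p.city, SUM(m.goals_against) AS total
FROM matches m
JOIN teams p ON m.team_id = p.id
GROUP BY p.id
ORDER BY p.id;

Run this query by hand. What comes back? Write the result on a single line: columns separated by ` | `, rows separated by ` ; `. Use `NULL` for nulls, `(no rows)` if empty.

Austin | 0 ; Berlin | 2 ; Porto | 6 ; Austin | 11

Join each matches row to its teams via team_id.
Group joined rows by teams.id; compute SUM(m.goals_against) per group.
  1: ids {5} → SUM(m.goals_against)=0
  2: ids {22, 23} → SUM(m.goals_against)=2
  3: ids {14, 25} → SUM(m.goals_against)=6
  5: ids {1, 11, 20, 26} → SUM(m.goals_against)=11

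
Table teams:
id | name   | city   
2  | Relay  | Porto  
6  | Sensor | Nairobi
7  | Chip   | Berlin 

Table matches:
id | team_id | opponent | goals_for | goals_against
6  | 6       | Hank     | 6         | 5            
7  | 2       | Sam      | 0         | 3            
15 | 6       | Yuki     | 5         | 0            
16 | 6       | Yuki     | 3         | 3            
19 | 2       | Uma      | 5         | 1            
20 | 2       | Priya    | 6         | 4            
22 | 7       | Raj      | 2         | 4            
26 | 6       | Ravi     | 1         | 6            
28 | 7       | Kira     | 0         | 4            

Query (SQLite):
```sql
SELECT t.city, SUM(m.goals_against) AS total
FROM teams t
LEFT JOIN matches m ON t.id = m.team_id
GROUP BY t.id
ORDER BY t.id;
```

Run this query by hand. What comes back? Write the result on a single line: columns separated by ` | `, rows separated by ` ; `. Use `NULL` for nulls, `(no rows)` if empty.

Porto | 8 ; Nairobi | 14 ; Berlin | 8

LEFT JOIN keeps every teams row; unmatched ones get NULL for matches columns.
Group by teams.id and compute SUM(m.goals_against). SUM over an all-NULL group is NULL.
  2: ids {7, 19, 20} → SUM(m.goals_against)=8
  6: ids {6, 15, 16, 26} → SUM(m.goals_against)=14
  7: ids {22, 28} → SUM(m.goals_against)=8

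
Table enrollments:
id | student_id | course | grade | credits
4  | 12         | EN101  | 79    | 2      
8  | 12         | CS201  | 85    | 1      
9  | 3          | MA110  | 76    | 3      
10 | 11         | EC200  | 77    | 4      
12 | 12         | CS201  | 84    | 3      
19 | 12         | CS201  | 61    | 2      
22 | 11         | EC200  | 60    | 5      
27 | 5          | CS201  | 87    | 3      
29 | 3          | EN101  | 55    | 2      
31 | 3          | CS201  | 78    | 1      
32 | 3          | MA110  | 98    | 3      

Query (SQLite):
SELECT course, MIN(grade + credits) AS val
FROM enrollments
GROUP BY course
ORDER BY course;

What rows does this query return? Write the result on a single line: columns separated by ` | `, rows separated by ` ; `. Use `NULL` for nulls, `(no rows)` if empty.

CS201 | 63 ; EC200 | 65 ; EN101 | 57 ; MA110 | 79

For each row compute grade + credits.
Group by course; take MIN of the expression per group.
  CS201: ids {8, 12, 19, 27, 31} → MIN(grade + credits)=63
  EC200: ids {10, 22} → MIN(grade + credits)=65
  EN101: ids {4, 29} → MIN(grade + credits)=57
  MA110: ids {9, 32} → MIN(grade + credits)=79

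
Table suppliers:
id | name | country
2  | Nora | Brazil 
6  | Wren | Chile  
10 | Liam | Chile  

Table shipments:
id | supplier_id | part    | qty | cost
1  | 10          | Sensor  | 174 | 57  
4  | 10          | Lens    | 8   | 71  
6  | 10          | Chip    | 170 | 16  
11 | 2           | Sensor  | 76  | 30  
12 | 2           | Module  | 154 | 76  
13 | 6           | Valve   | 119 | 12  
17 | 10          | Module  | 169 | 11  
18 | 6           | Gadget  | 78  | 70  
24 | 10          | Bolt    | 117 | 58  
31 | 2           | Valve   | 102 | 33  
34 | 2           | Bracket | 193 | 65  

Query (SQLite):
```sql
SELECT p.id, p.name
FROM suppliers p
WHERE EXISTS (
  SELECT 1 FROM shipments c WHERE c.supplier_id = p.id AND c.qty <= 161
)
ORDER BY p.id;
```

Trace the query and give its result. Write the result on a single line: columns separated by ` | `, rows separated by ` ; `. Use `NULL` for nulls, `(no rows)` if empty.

2 | Nora ; 6 | Wren ; 10 | Liam

For each suppliers row, check whether any shipments with matching supplier_id has qty <= 161.
Keep rows where that is true.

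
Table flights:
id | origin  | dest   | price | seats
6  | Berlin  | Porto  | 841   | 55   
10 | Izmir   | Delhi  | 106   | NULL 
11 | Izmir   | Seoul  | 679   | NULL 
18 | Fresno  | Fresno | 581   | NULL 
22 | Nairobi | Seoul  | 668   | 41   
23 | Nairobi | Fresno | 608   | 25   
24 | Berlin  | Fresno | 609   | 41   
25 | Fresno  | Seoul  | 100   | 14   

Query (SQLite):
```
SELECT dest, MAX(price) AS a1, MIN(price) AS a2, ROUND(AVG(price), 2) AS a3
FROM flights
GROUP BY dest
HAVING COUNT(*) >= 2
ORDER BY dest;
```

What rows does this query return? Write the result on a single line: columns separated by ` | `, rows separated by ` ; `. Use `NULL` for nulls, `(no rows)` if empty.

Group flights by dest.
Per group compute: MAX(price), MIN(price), ROUND(AVG(price), 2).
HAVING: drop groups with fewer than 2 rows.
  Delhi: ids {10} → MAX(price)=106, MIN(price)=106, ROUND(AVG(price), 2)=106
  Fresno: ids {18, 23, 24} → MAX(price)=609, MIN(price)=581, ROUND(AVG(price), 2)=599.33
  Porto: ids {6} → MAX(price)=841, MIN(price)=841, ROUND(AVG(price), 2)=841
  Seoul: ids {11, 22, 25} → MAX(price)=679, MIN(price)=100, ROUND(AVG(price), 2)=482.33

Fresno | 609 | 581 | 599.33 ; Seoul | 679 | 100 | 482.33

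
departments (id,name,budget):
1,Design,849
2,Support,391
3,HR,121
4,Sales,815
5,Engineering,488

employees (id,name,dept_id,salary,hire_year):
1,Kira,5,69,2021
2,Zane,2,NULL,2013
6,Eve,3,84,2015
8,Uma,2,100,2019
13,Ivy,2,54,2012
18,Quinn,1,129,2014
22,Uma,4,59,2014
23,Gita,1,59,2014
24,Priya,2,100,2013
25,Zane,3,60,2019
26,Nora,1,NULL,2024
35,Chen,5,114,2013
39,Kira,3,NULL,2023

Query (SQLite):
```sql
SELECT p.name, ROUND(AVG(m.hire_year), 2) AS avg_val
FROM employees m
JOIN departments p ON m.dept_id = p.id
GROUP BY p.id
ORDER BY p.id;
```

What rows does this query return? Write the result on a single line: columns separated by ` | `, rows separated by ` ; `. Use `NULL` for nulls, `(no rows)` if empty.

Join each employees row to its departments via dept_id.
Group joined rows by departments.id; compute ROUND(AVG(m.hire_year), 2) per group.
  1: ids {18, 23, 26} → ROUND(AVG(m.hire_year), 2)=2017.33
  2: ids {2, 8, 13, 24} → ROUND(AVG(m.hire_year), 2)=2014.25
  3: ids {6, 25, 39} → ROUND(AVG(m.hire_year), 2)=2019
  4: ids {22} → ROUND(AVG(m.hire_year), 2)=2014
  5: ids {1, 35} → ROUND(AVG(m.hire_year), 2)=2017

Design | 2017.33 ; Support | 2014.25 ; HR | 2019 ; Sales | 2014 ; Engineering | 2017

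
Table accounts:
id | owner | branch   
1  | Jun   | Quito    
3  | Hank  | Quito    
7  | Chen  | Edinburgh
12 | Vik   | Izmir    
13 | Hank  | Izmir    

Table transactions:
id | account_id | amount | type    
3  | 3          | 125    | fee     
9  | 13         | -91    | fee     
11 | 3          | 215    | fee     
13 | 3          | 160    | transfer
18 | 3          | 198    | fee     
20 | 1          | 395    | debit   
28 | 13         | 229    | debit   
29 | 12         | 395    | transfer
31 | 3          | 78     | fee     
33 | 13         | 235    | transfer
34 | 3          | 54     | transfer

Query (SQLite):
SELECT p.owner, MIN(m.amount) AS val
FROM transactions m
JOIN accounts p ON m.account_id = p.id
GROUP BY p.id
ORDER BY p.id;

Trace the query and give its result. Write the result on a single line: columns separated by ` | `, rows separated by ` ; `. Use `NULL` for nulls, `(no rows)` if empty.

Join each transactions row to its accounts via account_id.
Group joined rows by accounts.id; compute MIN(m.amount) per group.
  1: ids {20} → MIN(m.amount)=395
  3: ids {3, 11, 13, 18, 31, 34} → MIN(m.amount)=54
  12: ids {29} → MIN(m.amount)=395
  13: ids {9, 28, 33} → MIN(m.amount)=-91

Jun | 395 ; Hank | 54 ; Vik | 395 ; Hank | -91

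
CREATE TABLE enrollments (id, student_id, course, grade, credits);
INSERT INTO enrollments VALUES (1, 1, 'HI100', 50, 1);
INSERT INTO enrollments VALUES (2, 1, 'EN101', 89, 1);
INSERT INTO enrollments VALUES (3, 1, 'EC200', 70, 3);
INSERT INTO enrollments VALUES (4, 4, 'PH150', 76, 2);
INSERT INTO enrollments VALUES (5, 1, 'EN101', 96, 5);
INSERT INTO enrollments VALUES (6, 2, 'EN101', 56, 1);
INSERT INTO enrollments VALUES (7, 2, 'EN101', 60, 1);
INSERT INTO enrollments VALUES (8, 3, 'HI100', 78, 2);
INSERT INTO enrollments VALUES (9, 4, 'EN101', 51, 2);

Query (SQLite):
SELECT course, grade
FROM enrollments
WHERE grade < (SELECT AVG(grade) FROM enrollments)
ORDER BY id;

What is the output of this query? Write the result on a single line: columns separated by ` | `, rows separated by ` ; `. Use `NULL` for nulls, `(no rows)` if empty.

Scalar subquery: AVG(grade) over all enrollments rows = 69.555556 (≈; comparison uses full precision).
Keep rows where grade < that value.

HI100 | 50 ; EN101 | 56 ; EN101 | 60 ; EN101 | 51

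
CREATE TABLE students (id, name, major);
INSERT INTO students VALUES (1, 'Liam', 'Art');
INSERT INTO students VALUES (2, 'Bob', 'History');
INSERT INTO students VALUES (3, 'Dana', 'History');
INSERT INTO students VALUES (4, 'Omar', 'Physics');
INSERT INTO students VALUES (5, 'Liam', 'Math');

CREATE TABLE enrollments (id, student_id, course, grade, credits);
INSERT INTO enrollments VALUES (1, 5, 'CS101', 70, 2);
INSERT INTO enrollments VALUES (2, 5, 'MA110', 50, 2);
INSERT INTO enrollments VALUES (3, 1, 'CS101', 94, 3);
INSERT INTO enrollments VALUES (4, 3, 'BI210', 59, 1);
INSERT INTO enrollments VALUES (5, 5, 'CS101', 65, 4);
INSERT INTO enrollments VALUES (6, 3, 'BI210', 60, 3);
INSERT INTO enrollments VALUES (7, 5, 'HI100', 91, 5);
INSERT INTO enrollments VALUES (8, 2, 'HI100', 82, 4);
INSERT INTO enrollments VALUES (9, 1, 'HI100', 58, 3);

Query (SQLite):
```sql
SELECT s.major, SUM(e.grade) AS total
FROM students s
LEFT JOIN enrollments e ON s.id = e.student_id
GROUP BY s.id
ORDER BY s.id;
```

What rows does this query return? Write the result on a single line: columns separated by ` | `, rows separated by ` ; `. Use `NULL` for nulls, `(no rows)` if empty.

Art | 152 ; History | 82 ; History | 119 ; Physics | NULL ; Math | 276

LEFT JOIN keeps every students row; unmatched ones get NULL for enrollments columns.
Group by students.id and compute SUM(e.grade). SUM over an all-NULL group is NULL.
  1: ids {3, 9} → SUM(e.grade)=152
  2: ids {8} → SUM(e.grade)=82
  3: ids {4, 6} → SUM(e.grade)=119
  4: ids {—} → SUM(e.grade)=NULL
  5: ids {1, 2, 5, 7} → SUM(e.grade)=276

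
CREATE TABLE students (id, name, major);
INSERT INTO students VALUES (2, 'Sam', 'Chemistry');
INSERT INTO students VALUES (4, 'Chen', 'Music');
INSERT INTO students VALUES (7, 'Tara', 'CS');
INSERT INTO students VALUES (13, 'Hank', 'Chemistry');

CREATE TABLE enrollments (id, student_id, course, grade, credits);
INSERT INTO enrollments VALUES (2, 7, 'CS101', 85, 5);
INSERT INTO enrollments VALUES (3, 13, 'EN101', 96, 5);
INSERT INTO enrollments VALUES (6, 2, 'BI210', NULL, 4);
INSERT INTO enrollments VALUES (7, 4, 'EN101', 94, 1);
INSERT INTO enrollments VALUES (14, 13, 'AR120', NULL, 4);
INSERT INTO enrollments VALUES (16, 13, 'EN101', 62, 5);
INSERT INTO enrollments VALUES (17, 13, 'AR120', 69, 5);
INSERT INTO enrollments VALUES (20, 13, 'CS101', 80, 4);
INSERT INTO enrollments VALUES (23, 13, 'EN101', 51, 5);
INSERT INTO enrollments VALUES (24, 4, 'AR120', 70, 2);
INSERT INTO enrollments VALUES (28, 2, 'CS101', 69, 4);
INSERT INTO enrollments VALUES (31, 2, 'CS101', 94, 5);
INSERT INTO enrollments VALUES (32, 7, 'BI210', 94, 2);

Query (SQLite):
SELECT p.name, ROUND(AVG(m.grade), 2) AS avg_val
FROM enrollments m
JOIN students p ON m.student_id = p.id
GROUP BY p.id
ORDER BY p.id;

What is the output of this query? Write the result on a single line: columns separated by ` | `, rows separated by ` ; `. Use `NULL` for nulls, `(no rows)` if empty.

Join each enrollments row to its students via student_id.
Group joined rows by students.id; compute ROUND(AVG(m.grade), 2) per group.
  2: ids {6, 28, 31} → ROUND(AVG(m.grade), 2)=81.5
  4: ids {7, 24} → ROUND(AVG(m.grade), 2)=82
  7: ids {2, 32} → ROUND(AVG(m.grade), 2)=89.5
  13: ids {3, 14, 16, 17, 20, 23} → ROUND(AVG(m.grade), 2)=71.6

Sam | 81.5 ; Chen | 82 ; Tara | 89.5 ; Hank | 71.6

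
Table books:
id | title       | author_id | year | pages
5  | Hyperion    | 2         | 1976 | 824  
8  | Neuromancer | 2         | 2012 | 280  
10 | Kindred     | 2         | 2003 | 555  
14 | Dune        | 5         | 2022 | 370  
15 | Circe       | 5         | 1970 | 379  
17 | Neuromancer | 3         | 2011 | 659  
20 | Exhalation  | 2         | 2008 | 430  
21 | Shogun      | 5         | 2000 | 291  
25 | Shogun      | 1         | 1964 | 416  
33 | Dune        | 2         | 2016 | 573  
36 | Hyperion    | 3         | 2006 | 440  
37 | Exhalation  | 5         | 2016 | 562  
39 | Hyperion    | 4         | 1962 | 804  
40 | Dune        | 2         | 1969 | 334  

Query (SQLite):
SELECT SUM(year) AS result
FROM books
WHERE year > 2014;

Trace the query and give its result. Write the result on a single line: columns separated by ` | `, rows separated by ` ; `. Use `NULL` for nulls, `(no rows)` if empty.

6054

Rows where year > 2014 → year values: [2022, 2016, 2016].
SUM of non-NULL values = 6054.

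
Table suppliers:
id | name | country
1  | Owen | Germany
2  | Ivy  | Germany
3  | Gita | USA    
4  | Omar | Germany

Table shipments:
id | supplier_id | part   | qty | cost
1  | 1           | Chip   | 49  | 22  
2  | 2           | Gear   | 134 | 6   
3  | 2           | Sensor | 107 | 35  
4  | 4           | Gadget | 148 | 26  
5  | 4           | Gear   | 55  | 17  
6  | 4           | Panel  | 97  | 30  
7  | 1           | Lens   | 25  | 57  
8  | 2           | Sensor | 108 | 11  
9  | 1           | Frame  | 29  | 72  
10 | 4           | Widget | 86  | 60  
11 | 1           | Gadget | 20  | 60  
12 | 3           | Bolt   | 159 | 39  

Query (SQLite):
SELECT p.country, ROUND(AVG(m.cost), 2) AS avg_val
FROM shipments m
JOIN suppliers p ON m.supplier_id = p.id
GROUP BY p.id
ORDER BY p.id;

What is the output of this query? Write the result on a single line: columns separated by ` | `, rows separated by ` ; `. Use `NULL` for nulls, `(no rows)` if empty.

Germany | 52.75 ; Germany | 17.33 ; USA | 39 ; Germany | 33.25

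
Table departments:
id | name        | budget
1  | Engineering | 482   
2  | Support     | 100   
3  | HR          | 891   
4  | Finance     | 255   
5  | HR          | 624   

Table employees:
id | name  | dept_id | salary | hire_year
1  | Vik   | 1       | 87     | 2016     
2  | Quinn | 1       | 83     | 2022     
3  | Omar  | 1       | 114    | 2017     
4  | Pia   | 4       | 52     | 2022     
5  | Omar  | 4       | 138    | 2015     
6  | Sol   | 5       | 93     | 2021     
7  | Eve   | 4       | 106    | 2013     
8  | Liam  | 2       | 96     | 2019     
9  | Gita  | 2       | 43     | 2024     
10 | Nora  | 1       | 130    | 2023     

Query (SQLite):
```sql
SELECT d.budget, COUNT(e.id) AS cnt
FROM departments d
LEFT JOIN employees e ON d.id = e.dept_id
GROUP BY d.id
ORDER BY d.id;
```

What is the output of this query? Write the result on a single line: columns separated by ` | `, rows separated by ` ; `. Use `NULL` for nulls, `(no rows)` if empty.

482 | 4 ; 100 | 2 ; 891 | 0 ; 255 | 3 ; 624 | 1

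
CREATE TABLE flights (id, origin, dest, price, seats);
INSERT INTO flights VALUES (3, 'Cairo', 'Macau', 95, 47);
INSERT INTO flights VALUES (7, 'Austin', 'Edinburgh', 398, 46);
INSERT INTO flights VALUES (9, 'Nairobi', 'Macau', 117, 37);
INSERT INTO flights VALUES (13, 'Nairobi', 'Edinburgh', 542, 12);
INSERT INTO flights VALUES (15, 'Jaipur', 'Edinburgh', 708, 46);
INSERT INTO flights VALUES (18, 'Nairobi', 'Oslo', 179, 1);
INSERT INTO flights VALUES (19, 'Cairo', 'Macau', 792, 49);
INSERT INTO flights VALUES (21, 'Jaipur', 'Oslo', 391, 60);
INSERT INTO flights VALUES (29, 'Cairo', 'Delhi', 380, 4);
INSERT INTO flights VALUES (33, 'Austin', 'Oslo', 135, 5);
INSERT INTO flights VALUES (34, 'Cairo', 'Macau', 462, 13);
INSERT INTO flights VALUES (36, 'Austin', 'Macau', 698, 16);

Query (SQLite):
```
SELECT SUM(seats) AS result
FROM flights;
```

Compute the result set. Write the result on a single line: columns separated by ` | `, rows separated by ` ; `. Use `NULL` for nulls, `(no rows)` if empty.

336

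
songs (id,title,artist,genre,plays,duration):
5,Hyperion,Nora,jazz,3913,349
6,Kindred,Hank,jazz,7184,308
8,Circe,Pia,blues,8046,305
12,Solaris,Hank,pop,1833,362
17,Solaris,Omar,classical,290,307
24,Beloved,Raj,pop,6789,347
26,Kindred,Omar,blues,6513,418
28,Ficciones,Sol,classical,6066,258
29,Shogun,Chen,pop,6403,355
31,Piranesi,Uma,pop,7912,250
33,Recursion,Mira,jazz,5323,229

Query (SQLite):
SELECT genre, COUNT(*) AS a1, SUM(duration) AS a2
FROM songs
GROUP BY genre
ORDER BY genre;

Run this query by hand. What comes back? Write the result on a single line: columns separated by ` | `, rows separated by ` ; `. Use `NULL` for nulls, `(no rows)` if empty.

blues | 2 | 723 ; classical | 2 | 565 ; jazz | 3 | 886 ; pop | 4 | 1314

Group songs by genre.
Per group compute: COUNT(*), SUM(duration).
  blues: ids {8, 26} → COUNT(*)=2, SUM(duration)=723
  classical: ids {17, 28} → COUNT(*)=2, SUM(duration)=565
  jazz: ids {5, 6, 33} → COUNT(*)=3, SUM(duration)=886
  pop: ids {12, 24, 29, 31} → COUNT(*)=4, SUM(duration)=1314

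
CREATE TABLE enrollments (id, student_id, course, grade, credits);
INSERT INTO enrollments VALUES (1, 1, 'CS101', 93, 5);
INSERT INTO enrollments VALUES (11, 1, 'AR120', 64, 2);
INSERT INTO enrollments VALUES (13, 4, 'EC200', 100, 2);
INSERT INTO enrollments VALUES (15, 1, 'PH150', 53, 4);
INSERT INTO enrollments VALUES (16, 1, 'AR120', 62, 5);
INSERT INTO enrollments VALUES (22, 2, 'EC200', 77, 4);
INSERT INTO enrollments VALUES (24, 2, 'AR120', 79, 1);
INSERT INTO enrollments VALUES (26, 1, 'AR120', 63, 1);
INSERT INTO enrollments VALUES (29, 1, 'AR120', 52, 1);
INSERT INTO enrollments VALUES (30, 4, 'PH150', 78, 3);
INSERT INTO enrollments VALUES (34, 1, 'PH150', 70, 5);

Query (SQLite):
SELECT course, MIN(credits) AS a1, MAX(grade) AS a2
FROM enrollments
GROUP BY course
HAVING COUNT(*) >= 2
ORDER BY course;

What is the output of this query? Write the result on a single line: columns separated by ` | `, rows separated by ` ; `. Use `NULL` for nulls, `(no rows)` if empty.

Group enrollments by course.
Per group compute: MIN(credits), MAX(grade).
HAVING: drop groups with fewer than 2 rows.
  AR120: ids {11, 16, 24, 26, 29} → MIN(credits)=1, MAX(grade)=79
  CS101: ids {1} → MIN(credits)=5, MAX(grade)=93
  EC200: ids {13, 22} → MIN(credits)=2, MAX(grade)=100
  PH150: ids {15, 30, 34} → MIN(credits)=3, MAX(grade)=78

AR120 | 1 | 79 ; EC200 | 2 | 100 ; PH150 | 3 | 78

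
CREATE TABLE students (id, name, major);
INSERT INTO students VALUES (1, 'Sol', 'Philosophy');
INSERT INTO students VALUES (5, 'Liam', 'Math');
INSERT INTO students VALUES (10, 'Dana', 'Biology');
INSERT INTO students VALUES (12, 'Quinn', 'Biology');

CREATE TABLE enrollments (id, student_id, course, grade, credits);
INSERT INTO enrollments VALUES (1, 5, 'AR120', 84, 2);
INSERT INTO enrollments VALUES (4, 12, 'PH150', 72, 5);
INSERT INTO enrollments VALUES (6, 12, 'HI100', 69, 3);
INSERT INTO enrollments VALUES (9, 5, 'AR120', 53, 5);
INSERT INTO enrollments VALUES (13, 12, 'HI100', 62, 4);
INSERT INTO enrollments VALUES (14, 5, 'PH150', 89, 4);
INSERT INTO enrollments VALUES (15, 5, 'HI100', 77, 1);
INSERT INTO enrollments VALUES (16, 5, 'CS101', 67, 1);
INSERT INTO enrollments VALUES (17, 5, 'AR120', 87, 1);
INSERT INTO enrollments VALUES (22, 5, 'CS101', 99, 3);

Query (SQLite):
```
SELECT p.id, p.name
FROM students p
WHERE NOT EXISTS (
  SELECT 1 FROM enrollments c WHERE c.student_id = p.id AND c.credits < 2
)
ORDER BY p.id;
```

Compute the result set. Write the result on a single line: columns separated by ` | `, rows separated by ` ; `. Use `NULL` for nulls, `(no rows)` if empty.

1 | Sol ; 10 | Dana ; 12 | Quinn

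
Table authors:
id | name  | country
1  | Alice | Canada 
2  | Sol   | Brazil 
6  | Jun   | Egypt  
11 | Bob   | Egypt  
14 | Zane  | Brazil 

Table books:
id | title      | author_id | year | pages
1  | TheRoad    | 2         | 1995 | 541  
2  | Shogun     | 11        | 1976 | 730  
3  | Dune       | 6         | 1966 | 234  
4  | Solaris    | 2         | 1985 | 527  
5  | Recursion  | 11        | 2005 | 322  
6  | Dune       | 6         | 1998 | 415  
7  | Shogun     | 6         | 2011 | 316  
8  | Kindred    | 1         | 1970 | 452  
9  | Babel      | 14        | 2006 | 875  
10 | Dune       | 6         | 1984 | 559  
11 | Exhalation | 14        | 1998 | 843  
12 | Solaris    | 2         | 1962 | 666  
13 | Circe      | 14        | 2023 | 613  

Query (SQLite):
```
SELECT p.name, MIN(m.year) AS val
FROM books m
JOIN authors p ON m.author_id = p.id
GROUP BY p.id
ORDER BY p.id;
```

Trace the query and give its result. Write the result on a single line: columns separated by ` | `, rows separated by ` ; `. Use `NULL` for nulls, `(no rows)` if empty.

Join each books row to its authors via author_id.
Group joined rows by authors.id; compute MIN(m.year) per group.
  1: ids {8} → MIN(m.year)=1970
  2: ids {1, 4, 12} → MIN(m.year)=1962
  6: ids {3, 6, 7, 10} → MIN(m.year)=1966
  11: ids {2, 5} → MIN(m.year)=1976
  14: ids {9, 11, 13} → MIN(m.year)=1998

Alice | 1970 ; Sol | 1962 ; Jun | 1966 ; Bob | 1976 ; Zane | 1998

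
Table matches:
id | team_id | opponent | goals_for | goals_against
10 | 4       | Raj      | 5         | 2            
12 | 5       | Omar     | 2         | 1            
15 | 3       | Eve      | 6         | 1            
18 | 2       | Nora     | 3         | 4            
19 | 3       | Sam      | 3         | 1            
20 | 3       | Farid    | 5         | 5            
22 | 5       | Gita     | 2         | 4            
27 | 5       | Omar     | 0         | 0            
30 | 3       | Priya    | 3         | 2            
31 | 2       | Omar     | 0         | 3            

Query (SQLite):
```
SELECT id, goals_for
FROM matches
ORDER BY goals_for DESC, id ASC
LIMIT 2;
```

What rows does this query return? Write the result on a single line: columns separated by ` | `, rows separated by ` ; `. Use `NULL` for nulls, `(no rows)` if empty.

15 | 6 ; 10 | 5

Sort by goals_for desc, tiebreak id asc: (6, id=15), (5, id=10), (5, id=20), (3, id=18), (3, id=19) …. Take first 2.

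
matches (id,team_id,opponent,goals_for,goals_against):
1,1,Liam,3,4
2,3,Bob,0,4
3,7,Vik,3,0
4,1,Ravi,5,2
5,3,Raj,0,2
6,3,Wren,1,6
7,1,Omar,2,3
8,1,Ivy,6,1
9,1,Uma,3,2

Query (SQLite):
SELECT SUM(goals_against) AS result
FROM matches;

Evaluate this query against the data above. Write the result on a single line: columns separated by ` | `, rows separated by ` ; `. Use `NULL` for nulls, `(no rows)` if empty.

All goals_against values: [4, 4, 0, 2, 2, 6, 3, 1, 2].
SUM of non-NULL values = 24.

24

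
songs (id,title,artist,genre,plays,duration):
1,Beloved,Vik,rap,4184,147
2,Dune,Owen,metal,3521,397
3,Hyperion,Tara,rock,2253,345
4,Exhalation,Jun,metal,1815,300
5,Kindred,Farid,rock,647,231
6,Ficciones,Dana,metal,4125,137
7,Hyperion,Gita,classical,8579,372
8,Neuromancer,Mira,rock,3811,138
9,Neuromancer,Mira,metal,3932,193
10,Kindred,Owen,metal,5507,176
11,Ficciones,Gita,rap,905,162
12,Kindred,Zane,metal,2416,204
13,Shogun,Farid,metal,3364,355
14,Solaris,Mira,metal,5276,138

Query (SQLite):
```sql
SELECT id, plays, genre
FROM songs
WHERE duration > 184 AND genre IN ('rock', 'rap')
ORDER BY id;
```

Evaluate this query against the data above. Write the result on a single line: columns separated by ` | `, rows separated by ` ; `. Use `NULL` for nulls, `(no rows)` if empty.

3 | 2253 | rock ; 5 | 647 | rock

duration > 184: ids {2, 3, 4, 5, 7, 9, 12, 13}
genre IN ('rock', 'rap'): ids {1, 3, 5, 8, 11}
Combine with AND.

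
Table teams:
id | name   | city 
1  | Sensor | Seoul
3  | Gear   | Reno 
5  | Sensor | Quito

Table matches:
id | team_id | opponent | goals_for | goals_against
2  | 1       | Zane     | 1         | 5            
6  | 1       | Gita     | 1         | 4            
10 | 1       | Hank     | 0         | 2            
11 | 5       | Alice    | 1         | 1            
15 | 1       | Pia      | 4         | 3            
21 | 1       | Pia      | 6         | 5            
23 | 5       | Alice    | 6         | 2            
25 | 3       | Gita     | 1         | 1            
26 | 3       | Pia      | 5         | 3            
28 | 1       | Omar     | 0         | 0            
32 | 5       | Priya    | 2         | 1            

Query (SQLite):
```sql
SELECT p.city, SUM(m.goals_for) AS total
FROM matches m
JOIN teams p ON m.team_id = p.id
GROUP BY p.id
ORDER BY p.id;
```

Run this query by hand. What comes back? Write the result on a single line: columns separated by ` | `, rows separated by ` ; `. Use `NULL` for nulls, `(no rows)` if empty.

Seoul | 12 ; Reno | 6 ; Quito | 9

Join each matches row to its teams via team_id.
Group joined rows by teams.id; compute SUM(m.goals_for) per group.
  1: ids {2, 6, 10, 15, 21, 28} → SUM(m.goals_for)=12
  3: ids {25, 26} → SUM(m.goals_for)=6
  5: ids {11, 23, 32} → SUM(m.goals_for)=9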